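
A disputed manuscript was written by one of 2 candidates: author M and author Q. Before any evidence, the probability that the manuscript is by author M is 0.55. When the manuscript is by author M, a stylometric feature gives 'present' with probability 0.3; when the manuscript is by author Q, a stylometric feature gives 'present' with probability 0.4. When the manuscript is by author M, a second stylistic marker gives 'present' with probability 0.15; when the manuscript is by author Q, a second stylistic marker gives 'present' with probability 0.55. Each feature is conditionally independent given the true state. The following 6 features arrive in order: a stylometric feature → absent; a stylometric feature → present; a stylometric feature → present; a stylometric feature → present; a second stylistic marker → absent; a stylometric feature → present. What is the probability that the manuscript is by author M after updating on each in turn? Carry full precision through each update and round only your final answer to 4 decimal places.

After a stylometric feature='absent': P(author M) = 0.7·0.5500 / (0.7·0.5500 + 0.6·0.4500) ≈ 0.5878
After a stylometric feature='present': P(author M) = 0.3·0.5878 / (0.3·0.5878 + 0.4·0.4122) ≈ 0.5168
After a stylometric feature='present': P(author M) = 0.3·0.5168 / (0.3·0.5168 + 0.4·0.4832) ≈ 0.4451
After a stylometric feature='present': P(author M) = 0.3·0.4451 / (0.3·0.4451 + 0.4·0.5549) ≈ 0.3756
After a second stylistic marker='absent': P(author M) = 0.85·0.3756 / (0.85·0.3756 + 0.45·0.6244) ≈ 0.5319
After a stylometric feature='present': P(author M) = 0.3·0.5319 / (0.3·0.5319 + 0.4·0.4681) ≈ 0.4601

0.4601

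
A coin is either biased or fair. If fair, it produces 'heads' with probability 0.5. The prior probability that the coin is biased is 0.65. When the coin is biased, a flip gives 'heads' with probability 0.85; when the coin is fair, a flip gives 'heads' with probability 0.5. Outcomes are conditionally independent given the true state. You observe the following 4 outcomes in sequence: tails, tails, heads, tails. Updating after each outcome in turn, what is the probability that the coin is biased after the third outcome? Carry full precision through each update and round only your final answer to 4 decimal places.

0.2213

After 'tails': P(biased) = 0.15·0.6500 / (0.15·0.6500 + 0.5·0.3500) ≈ 0.3578
After 'tails': P(biased) = 0.15·0.3578 / (0.15·0.3578 + 0.5·0.6422) ≈ 0.1432
After 'heads': P(biased) = 0.85·0.1432 / (0.85·0.1432 + 0.5·0.8568) ≈ 0.2213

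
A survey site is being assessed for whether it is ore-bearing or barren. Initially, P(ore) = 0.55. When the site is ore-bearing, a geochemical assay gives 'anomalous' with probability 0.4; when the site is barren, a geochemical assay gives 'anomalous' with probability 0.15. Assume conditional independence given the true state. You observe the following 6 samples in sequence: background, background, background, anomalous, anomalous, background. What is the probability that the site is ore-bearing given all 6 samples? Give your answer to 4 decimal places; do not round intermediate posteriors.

After 'background': P(ore) = 0.6·0.5500 / (0.6·0.5500 + 0.85·0.4500) ≈ 0.4632
After 'background': P(ore) = 0.6·0.4632 / (0.6·0.4632 + 0.85·0.5368) ≈ 0.3785
After 'background': P(ore) = 0.6·0.3785 / (0.6·0.3785 + 0.85·0.6215) ≈ 0.3006
After 'anomalous': P(ore) = 0.4·0.3006 / (0.4·0.3006 + 0.15·0.6994) ≈ 0.5341
After 'anomalous': P(ore) = 0.4·0.5341 / (0.4·0.5341 + 0.15·0.4659) ≈ 0.7535
After 'background': P(ore) = 0.6·0.7535 / (0.6·0.7535 + 0.85·0.2465) ≈ 0.6833

0.6833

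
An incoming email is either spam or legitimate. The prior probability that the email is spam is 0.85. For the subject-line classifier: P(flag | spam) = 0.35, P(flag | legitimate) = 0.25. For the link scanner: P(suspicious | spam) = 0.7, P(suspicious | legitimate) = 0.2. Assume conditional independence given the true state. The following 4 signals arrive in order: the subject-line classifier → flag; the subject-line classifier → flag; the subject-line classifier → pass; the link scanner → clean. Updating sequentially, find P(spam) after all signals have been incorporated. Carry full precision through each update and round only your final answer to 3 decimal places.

After the subject-line classifier='flag': P(spam) = 0.35·0.8500 / (0.35·0.8500 + 0.25·0.1500) ≈ 0.8881
After the subject-line classifier='flag': P(spam) = 0.35·0.8881 / (0.35·0.8881 + 0.25·0.1119) ≈ 0.9174
After the subject-line classifier='pass': P(spam) = 0.65·0.9174 / (0.65·0.9174 + 0.75·0.0826) ≈ 0.9059
After the link scanner='clean': P(spam) = 0.3·0.9059 / (0.3·0.9059 + 0.8·0.0941) ≈ 0.7831

0.783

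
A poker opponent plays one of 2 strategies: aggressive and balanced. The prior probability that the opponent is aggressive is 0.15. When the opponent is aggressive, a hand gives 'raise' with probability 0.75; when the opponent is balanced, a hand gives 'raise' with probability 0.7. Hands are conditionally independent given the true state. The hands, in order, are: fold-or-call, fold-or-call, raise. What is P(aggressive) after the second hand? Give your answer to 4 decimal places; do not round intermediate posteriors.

0.1092

Each posterior becomes the prior for the next update.
After 'fold-or-call': P(aggressive) = 0.25·0.1500 / (0.25·0.1500 + 0.3·0.8500) ≈ 0.1282
After 'fold-or-call': P(aggressive) = 0.25·0.1282 / (0.25·0.1282 + 0.3·0.8718) ≈ 0.1092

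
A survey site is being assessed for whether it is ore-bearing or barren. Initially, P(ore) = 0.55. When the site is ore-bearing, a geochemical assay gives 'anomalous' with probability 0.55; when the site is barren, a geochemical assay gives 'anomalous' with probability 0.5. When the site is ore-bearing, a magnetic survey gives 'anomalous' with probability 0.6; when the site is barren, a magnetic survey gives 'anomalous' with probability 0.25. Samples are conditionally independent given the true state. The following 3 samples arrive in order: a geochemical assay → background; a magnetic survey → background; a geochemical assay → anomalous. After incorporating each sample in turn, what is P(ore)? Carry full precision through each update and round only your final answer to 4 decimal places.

After a geochemical assay='background': P(ore) = 0.45·0.5500 / (0.45·0.5500 + 0.5·0.4500) ≈ 0.5238
After a magnetic survey='background': P(ore) = 0.4·0.5238 / (0.4·0.5238 + 0.75·0.4762) ≈ 0.3697
After a geochemical assay='anomalous': P(ore) = 0.55·0.3697 / (0.55·0.3697 + 0.5·0.6303) ≈ 0.3922

0.3922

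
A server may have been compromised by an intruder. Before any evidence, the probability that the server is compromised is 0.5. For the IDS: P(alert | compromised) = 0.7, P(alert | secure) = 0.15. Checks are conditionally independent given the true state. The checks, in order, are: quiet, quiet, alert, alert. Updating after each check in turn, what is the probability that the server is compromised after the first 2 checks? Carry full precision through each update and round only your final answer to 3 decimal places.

After 'quiet': P(compromised) = 0.3·0.5000 / (0.3·0.5000 + 0.85·0.5000) ≈ 0.2609
After 'quiet': P(compromised) = 0.3·0.2609 / (0.3·0.2609 + 0.85·0.7391) ≈ 0.1108

0.111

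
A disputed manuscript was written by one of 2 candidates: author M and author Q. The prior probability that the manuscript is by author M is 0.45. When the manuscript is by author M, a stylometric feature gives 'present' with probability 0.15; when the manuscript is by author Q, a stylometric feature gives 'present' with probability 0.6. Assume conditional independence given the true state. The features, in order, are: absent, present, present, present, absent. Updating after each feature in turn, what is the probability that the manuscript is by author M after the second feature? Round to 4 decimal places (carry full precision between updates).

Apply Bayes' rule sequentially, carrying P(author M) forward.
After 'absent': P(author M) = 0.85·0.4500 / (0.85·0.4500 + 0.4·0.5500) ≈ 0.6349
After 'present': P(author M) = 0.15·0.6349 / (0.15·0.6349 + 0.6·0.3651) ≈ 0.3030

0.3030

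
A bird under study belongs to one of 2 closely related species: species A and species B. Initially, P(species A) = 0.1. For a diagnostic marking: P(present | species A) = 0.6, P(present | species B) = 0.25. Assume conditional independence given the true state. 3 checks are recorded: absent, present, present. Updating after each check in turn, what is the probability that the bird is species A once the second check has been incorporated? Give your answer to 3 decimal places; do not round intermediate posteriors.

0.125

After 'absent': P(species A) = 0.4·0.1000 / (0.4·0.1000 + 0.75·0.9000) ≈ 0.0559
After 'present': P(species A) = 0.6·0.0559 / (0.6·0.0559 + 0.25·0.9441) ≈ 0.1245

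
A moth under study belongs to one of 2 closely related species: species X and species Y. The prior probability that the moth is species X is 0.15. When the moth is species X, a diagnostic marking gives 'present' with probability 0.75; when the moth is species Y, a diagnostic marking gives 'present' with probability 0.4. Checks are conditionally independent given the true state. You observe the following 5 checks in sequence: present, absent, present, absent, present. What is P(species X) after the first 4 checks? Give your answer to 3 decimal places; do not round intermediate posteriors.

Apply Bayes' rule sequentially, carrying P(species X) forward.
After 'present': P(species X) = 0.75·0.1500 / (0.75·0.1500 + 0.4·0.8500) ≈ 0.2486
After 'absent': P(species X) = 0.25·0.2486 / (0.25·0.2486 + 0.6·0.7514) ≈ 0.1212
After 'present': P(species X) = 0.75·0.1212 / (0.75·0.1212 + 0.4·0.8788) ≈ 0.2054
After 'absent': P(species X) = 0.25·0.2054 / (0.25·0.2054 + 0.6·0.7946) ≈ 0.0972

0.097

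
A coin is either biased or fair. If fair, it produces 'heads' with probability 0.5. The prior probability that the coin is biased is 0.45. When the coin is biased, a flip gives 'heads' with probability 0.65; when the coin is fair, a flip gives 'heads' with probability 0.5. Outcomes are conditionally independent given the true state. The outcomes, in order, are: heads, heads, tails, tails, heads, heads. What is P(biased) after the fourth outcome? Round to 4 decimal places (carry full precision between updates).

0.4039

Each posterior becomes the prior for the next update.
After 'heads': P(biased) = 0.65·0.4500 / (0.65·0.4500 + 0.5·0.5500) ≈ 0.5154
After 'heads': P(biased) = 0.65·0.5154 / (0.65·0.5154 + 0.5·0.4846) ≈ 0.5803
After 'tails': P(biased) = 0.35·0.5803 / (0.35·0.5803 + 0.5·0.4197) ≈ 0.4918
After 'tails': P(biased) = 0.35·0.4918 / (0.35·0.4918 + 0.5·0.5082) ≈ 0.4039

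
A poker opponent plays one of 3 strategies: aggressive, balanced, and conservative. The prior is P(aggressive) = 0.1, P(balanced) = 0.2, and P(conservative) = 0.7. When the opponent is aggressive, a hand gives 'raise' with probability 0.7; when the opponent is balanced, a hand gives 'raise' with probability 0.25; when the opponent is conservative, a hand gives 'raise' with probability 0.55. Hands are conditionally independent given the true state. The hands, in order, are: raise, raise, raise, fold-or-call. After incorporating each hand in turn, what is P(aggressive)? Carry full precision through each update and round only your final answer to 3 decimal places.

0.158

After 'raise': normaliser = 0.7·0.1000 + 0.25·0.2000 + 0.55·0.7000; P(aggressive) ≈ 0.1386, P(balanced) ≈ 0.0990, P(conservative) ≈ 0.7624
After 'raise': normaliser = 0.7·0.1386 + 0.25·0.0990 + 0.55·0.7624; P(aggressive) ≈ 0.1793, P(balanced) ≈ 0.0457, P(conservative) ≈ 0.7749
After 'raise': normaliser = 0.7·0.1793 + 0.25·0.0457 + 0.55·0.7749; P(aggressive) ≈ 0.2229, P(balanced) ≈ 0.0203, P(conservative) ≈ 0.7568
After 'fold-or-call': normaliser = 0.3·0.2229 + 0.75·0.0203 + 0.45·0.7568; P(aggressive) ≈ 0.1582, P(balanced) ≈ 0.0360, P(conservative) ≈ 0.8058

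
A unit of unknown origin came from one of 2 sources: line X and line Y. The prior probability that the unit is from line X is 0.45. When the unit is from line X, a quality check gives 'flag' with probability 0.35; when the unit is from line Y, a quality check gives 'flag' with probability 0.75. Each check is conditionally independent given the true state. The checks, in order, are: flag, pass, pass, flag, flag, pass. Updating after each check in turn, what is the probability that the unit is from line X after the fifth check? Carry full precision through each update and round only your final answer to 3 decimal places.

Each posterior becomes the prior for the next update.
After 'flag': P(line X) = 0.35·0.4500 / (0.35·0.4500 + 0.75·0.5500) ≈ 0.2763
After 'pass': P(line X) = 0.65·0.2763 / (0.65·0.2763 + 0.25·0.7237) ≈ 0.4982
After 'pass': P(line X) = 0.65·0.4982 / (0.65·0.4982 + 0.25·0.5018) ≈ 0.7208
After 'flag': P(line X) = 0.35·0.7208 / (0.35·0.7208 + 0.75·0.2792) ≈ 0.5464
After 'flag': P(line X) = 0.35·0.5464 / (0.35·0.5464 + 0.75·0.4536) ≈ 0.3598

0.360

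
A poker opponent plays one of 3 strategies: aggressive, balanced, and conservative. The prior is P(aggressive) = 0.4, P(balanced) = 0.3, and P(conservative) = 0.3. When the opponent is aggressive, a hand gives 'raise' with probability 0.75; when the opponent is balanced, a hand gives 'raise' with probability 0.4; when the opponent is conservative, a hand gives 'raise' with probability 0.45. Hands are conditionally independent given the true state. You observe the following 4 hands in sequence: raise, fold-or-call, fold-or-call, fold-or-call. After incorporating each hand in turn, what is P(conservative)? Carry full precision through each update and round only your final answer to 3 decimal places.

After 'raise': normaliser = 0.75·0.4000 + 0.4·0.3000 + 0.45·0.3000; P(aggressive) ≈ 0.5405, P(balanced) ≈ 0.2162, P(conservative) ≈ 0.2432
After 'fold-or-call': normaliser = 0.25·0.5405 + 0.6·0.2162 + 0.55·0.2432; P(aggressive) ≈ 0.3390, P(balanced) ≈ 0.3254, P(conservative) ≈ 0.3356
After 'fold-or-call': normaliser = 0.25·0.3390 + 0.6·0.3254 + 0.55·0.3356; P(aggressive) ≈ 0.1824, P(balanced) ≈ 0.4203, P(conservative) ≈ 0.3973
After 'fold-or-call': normaliser = 0.25·0.1824 + 0.6·0.4203 + 0.55·0.3973; P(aggressive) ≈ 0.0883, P(balanced) ≈ 0.4884, P(conservative) ≈ 0.4232

0.423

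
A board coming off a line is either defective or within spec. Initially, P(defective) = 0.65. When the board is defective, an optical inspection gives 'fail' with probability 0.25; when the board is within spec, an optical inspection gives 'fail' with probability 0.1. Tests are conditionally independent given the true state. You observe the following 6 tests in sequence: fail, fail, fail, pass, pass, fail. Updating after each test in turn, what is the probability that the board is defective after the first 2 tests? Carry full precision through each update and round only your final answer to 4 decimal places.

0.9207

After 'fail': P(defective) = 0.25·0.6500 / (0.25·0.6500 + 0.1·0.3500) ≈ 0.8228
After 'fail': P(defective) = 0.25·0.8228 / (0.25·0.8228 + 0.1·0.1772) ≈ 0.9207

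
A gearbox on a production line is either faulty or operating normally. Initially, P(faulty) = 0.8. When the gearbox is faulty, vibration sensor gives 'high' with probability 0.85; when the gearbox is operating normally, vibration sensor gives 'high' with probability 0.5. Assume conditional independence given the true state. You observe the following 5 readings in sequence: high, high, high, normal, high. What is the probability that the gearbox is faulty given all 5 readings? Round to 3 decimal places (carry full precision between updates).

0.909

After 'high': P(faulty) = 0.85·0.8000 / (0.85·0.8000 + 0.5·0.2000) ≈ 0.8718
After 'high': P(faulty) = 0.85·0.8718 / (0.85·0.8718 + 0.5·0.1282) ≈ 0.9204
After 'high': P(faulty) = 0.85·0.9204 / (0.85·0.9204 + 0.5·0.0796) ≈ 0.9516
After 'normal': P(faulty) = 0.15·0.9516 / (0.15·0.9516 + 0.5·0.0484) ≈ 0.8550
After 'high': P(faulty) = 0.85·0.8550 / (0.85·0.8550 + 0.5·0.1450) ≈ 0.9093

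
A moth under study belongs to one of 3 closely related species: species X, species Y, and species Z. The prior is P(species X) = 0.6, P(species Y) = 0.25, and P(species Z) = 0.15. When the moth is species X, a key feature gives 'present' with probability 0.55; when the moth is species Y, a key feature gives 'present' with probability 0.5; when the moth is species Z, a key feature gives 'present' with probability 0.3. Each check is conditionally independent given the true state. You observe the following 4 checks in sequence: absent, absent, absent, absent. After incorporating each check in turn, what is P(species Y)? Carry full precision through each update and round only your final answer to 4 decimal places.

0.2049

After 'absent': normaliser = 0.45·0.6000 + 0.5·0.2500 + 0.7·0.1500; P(species X) ≈ 0.5400, P(species Y) ≈ 0.2500, P(species Z) ≈ 0.2100
After 'absent': normaliser = 0.45·0.5400 + 0.5·0.2500 + 0.7·0.2100; P(species X) ≈ 0.4718, P(species Y) ≈ 0.2427, P(species Z) ≈ 0.2854
After 'absent': normaliser = 0.45·0.4718 + 0.5·0.2427 + 0.7·0.2854; P(species X) ≈ 0.3980, P(species Y) ≈ 0.2275, P(species Z) ≈ 0.3745
After 'absent': normaliser = 0.45·0.3980 + 0.5·0.2275 + 0.7·0.3745; P(species X) ≈ 0.3227, P(species Y) ≈ 0.2049, P(species Z) ≈ 0.4724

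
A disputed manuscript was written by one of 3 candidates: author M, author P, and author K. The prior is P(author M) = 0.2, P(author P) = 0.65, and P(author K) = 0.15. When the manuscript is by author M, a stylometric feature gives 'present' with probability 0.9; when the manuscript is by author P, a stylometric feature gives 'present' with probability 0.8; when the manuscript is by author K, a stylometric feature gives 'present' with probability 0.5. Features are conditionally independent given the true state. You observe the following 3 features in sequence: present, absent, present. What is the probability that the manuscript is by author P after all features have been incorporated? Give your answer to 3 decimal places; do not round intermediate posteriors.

0.704

Each posterior becomes the prior for the next update.
After 'present': normaliser = 0.9·0.2000 + 0.8·0.6500 + 0.5·0.1500; P(author M) ≈ 0.2323, P(author P) ≈ 0.6710, P(author K) ≈ 0.0968
After 'absent': normaliser = 0.1·0.2323 + 0.2·0.6710 + 0.5·0.0968; P(author M) ≈ 0.1129, P(author P) ≈ 0.6520, P(author K) ≈ 0.2351
After 'present': normaliser = 0.9·0.1129 + 0.8·0.6520 + 0.5·0.2351; P(author M) ≈ 0.1371, P(author P) ≈ 0.7042, P(author K) ≈ 0.1587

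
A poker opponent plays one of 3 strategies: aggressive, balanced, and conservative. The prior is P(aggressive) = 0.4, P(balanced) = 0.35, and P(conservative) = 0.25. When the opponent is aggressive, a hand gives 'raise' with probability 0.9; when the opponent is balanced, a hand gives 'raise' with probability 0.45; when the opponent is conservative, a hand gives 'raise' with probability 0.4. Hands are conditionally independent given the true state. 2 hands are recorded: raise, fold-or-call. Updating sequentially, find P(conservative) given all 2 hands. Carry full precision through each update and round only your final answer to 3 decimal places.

0.329

Each posterior becomes the prior for the next update.
After 'raise': normaliser = 0.9·0.4000 + 0.45·0.3500 + 0.4·0.2500; P(aggressive) ≈ 0.5830, P(balanced) ≈ 0.2551, P(conservative) ≈ 0.1619
After 'fold-or-call': normaliser = 0.1·0.5830 + 0.55·0.2551 + 0.6·0.1619; P(aggressive) ≈ 0.1971, P(balanced) ≈ 0.4743, P(conservative) ≈ 0.3285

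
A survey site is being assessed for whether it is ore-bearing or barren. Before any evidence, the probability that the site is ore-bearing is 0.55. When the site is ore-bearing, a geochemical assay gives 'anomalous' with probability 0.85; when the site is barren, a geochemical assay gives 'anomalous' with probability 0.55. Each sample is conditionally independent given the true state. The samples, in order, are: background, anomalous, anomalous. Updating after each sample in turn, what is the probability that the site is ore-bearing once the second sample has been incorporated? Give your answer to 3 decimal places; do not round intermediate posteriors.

0.386

After 'background': P(ore) = 0.15·0.5500 / (0.15·0.5500 + 0.45·0.4500) ≈ 0.2895
After 'anomalous': P(ore) = 0.85·0.2895 / (0.85·0.2895 + 0.55·0.7105) ≈ 0.3864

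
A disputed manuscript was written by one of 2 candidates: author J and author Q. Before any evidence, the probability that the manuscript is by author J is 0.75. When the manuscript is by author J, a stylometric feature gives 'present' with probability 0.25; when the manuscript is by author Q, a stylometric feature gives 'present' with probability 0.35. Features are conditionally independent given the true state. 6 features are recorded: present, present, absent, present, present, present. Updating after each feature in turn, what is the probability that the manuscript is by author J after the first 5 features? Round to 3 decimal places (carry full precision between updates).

After 'present': P(author J) = 0.25·0.7500 / (0.25·0.7500 + 0.35·0.2500) ≈ 0.6818
After 'present': P(author J) = 0.25·0.6818 / (0.25·0.6818 + 0.35·0.3182) ≈ 0.6048
After 'absent': P(author J) = 0.75·0.6048 / (0.75·0.6048 + 0.65·0.3952) ≈ 0.6385
After 'present': P(author J) = 0.25·0.6385 / (0.25·0.6385 + 0.35·0.3615) ≈ 0.5578
After 'present': P(author J) = 0.25·0.5578 / (0.25·0.5578 + 0.35·0.4422) ≈ 0.4740

0.474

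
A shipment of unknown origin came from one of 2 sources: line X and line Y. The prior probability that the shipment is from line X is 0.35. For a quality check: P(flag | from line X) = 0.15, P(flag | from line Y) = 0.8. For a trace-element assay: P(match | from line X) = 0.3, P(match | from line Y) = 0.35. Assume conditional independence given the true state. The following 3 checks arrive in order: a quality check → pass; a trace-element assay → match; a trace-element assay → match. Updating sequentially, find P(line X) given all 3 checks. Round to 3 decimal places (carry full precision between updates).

0.627

After a quality check='pass': P(line X) = 0.85·0.3500 / (0.85·0.3500 + 0.2·0.6500) ≈ 0.6959
After a trace-element assay='match': P(line X) = 0.3·0.6959 / (0.3·0.6959 + 0.35·0.3041) ≈ 0.6623
After a trace-element assay='match': P(line X) = 0.3·0.6623 / (0.3·0.6623 + 0.35·0.3377) ≈ 0.6270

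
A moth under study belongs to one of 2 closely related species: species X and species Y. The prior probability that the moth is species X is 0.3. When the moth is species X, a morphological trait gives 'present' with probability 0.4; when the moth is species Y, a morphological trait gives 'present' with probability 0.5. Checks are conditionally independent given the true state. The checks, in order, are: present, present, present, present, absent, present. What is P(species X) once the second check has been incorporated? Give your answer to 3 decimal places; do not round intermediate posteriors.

0.215

Each posterior becomes the prior for the next update.
After 'present': P(species X) = 0.4·0.3000 / (0.4·0.3000 + 0.5·0.7000) ≈ 0.2553
After 'present': P(species X) = 0.4·0.2553 / (0.4·0.2553 + 0.5·0.7447) ≈ 0.2152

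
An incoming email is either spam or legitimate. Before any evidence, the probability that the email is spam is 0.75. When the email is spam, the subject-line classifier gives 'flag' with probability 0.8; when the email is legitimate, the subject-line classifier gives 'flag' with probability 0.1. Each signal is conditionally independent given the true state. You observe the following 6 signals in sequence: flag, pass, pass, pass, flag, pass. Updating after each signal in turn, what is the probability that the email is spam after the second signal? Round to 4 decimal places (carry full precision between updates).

After 'flag': P(spam) = 0.8·0.7500 / (0.8·0.7500 + 0.1·0.2500) ≈ 0.9600
After 'pass': P(spam) = 0.2·0.9600 / (0.2·0.9600 + 0.9·0.0400) ≈ 0.8421

0.8421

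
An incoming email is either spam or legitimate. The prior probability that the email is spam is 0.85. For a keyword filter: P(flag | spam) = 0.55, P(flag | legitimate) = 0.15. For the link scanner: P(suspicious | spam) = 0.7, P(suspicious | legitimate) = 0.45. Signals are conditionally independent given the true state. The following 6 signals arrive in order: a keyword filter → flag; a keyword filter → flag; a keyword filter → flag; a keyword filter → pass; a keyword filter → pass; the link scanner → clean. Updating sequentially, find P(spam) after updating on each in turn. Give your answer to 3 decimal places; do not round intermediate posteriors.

Each posterior becomes the prior for the next update.
After a keyword filter='flag': P(spam) = 0.55·0.8500 / (0.55·0.8500 + 0.15·0.1500) ≈ 0.9541
After a keyword filter='flag': P(spam) = 0.55·0.9541 / (0.55·0.9541 + 0.15·0.0459) ≈ 0.9870
After a keyword filter='flag': P(spam) = 0.55·0.9870 / (0.55·0.9870 + 0.15·0.0130) ≈ 0.9964
After a keyword filter='pass': P(spam) = 0.45·0.9964 / (0.45·0.9964 + 0.85·0.0036) ≈ 0.9933
After a keyword filter='pass': P(spam) = 0.45·0.9933 / (0.45·0.9933 + 0.85·0.0067) ≈ 0.9874
After the link scanner='clean': P(spam) = 0.3·0.9874 / (0.3·0.9874 + 0.55·0.0126) ≈ 0.9771

0.977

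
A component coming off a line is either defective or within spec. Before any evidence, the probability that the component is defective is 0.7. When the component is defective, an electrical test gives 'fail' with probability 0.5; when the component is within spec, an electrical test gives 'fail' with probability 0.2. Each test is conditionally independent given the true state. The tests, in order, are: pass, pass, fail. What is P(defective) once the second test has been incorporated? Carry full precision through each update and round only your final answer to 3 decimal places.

0.477

After 'pass': P(defective) = 0.5·0.7000 / (0.5·0.7000 + 0.8·0.3000) ≈ 0.5932
After 'pass': P(defective) = 0.5·0.5932 / (0.5·0.5932 + 0.8·0.4068) ≈ 0.4768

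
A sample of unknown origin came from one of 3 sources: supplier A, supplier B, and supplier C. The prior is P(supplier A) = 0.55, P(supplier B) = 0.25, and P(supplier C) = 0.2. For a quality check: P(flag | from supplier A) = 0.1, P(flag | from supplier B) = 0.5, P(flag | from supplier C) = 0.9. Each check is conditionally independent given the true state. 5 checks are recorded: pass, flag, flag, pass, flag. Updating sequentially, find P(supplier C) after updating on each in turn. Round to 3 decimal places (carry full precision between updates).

After 'pass': normaliser = 0.9·0.5500 + 0.5·0.2500 + 0.1·0.2000; P(supplier A) ≈ 0.7734, P(supplier B) ≈ 0.1953, P(supplier C) ≈ 0.0312
After 'flag': normaliser = 0.1·0.7734 + 0.5·0.1953 + 0.9·0.0312; P(supplier A) ≈ 0.3808, P(supplier B) ≈ 0.4808, P(supplier C) ≈ 0.1385
After 'flag': normaliser = 0.1·0.3808 + 0.5·0.4808 + 0.9·0.1385; P(supplier A) ≈ 0.0945, P(supplier B) ≈ 0.5964, P(supplier C) ≈ 0.3092
After 'pass': normaliser = 0.9·0.0945 + 0.5·0.5964 + 0.1·0.3092; P(supplier A) ≈ 0.2053, P(supplier B) ≈ 0.7200, P(supplier C) ≈ 0.0747
After 'flag': normaliser = 0.1·0.2053 + 0.5·0.7200 + 0.9·0.0747; P(supplier A) ≈ 0.0459, P(supplier B) ≈ 0.8041, P(supplier C) ≈ 0.1501

0.150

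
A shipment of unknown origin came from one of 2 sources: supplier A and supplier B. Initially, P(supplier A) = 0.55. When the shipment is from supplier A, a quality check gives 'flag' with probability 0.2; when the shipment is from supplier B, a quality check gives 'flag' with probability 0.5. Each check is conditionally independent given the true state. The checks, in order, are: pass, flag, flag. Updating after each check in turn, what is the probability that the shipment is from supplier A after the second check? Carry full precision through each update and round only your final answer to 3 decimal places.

After 'pass': P(supplier A) = 0.8·0.5500 / (0.8·0.5500 + 0.5·0.4500) ≈ 0.6617
After 'flag': P(supplier A) = 0.2·0.6617 / (0.2·0.6617 + 0.5·0.3383) ≈ 0.4389

0.439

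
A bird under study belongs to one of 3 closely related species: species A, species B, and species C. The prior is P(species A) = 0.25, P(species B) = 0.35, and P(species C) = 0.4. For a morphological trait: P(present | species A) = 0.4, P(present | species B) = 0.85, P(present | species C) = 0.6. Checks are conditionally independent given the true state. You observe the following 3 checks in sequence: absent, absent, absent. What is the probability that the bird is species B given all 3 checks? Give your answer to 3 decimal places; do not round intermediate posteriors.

After 'absent': normaliser = 0.6·0.2500 + 0.15·0.3500 + 0.4·0.4000; P(species A) ≈ 0.4138, P(species B) ≈ 0.1448, P(species C) ≈ 0.4414
After 'absent': normaliser = 0.6·0.4138 + 0.15·0.1448 + 0.4·0.4414; P(species A) ≈ 0.5560, P(species B) ≈ 0.0486, P(species C) ≈ 0.3954
After 'absent': normaliser = 0.6·0.5560 + 0.15·0.0486 + 0.4·0.3954; P(species A) ≈ 0.6685, P(species B) ≈ 0.0146, P(species C) ≈ 0.3169

0.015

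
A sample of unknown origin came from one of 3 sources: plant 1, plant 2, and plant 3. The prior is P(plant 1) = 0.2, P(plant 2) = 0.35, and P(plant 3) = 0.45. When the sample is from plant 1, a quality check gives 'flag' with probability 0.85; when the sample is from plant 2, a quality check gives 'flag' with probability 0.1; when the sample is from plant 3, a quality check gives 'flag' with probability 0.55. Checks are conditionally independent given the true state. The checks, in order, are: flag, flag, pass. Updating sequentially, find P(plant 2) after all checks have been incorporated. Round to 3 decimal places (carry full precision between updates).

0.037

After 'flag': normaliser = 0.85·0.2000 + 0.1·0.3500 + 0.55·0.4500; P(plant 1) ≈ 0.3757, P(plant 2) ≈ 0.0773, P(plant 3) ≈ 0.5470
After 'flag': normaliser = 0.85·0.3757 + 0.1·0.0773 + 0.55·0.5470; P(plant 1) ≈ 0.5086, P(plant 2) ≈ 0.0123, P(plant 3) ≈ 0.4791
After 'pass': normaliser = 0.15·0.5086 + 0.9·0.0123 + 0.45·0.4791; P(plant 1) ≈ 0.2518, P(plant 2) ≈ 0.0366, P(plant 3) ≈ 0.7116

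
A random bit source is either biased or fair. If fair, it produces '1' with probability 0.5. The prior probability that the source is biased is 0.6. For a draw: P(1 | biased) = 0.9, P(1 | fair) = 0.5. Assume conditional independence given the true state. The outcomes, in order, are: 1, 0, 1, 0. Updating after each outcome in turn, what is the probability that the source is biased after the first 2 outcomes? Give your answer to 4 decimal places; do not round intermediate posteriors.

0.3506

Apply Bayes' rule sequentially, carrying P(biased) forward.
After '1': P(biased) = 0.9·0.6000 / (0.9·0.6000 + 0.5·0.4000) ≈ 0.7297
After '0': P(biased) = 0.1·0.7297 / (0.1·0.7297 + 0.5·0.2703) ≈ 0.3506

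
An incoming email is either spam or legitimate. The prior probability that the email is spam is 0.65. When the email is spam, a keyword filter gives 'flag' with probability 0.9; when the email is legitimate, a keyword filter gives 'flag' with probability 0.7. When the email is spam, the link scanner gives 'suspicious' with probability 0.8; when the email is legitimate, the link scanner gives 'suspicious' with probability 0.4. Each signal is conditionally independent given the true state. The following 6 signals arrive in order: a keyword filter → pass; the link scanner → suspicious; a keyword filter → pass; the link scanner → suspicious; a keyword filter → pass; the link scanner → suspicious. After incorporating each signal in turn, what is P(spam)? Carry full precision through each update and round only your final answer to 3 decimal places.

0.355

After a keyword filter='pass': P(spam) = 0.1·0.6500 / (0.1·0.6500 + 0.3·0.3500) ≈ 0.3824
After the link scanner='suspicious': P(spam) = 0.8·0.3824 / (0.8·0.3824 + 0.4·0.6176) ≈ 0.5532
After a keyword filter='pass': P(spam) = 0.1·0.5532 / (0.1·0.5532 + 0.3·0.4468) ≈ 0.2921
After the link scanner='suspicious': P(spam) = 0.8·0.2921 / (0.8·0.2921 + 0.4·0.7079) ≈ 0.4522
After a keyword filter='pass': P(spam) = 0.1·0.4522 / (0.1·0.4522 + 0.3·0.5478) ≈ 0.2158
After the link scanner='suspicious': P(spam) = 0.8·0.2158 / (0.8·0.2158 + 0.4·0.7842) ≈ 0.3549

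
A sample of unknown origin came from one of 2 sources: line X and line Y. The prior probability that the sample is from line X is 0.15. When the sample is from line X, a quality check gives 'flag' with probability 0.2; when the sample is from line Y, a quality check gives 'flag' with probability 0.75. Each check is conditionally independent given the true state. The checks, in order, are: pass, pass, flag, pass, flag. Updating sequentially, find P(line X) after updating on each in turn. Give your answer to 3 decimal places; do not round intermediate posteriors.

After 'pass': P(line X) = 0.8·0.1500 / (0.8·0.1500 + 0.25·0.8500) ≈ 0.3609
After 'pass': P(line X) = 0.8·0.3609 / (0.8·0.3609 + 0.25·0.6391) ≈ 0.6438
After 'flag': P(line X) = 0.2·0.6438 / (0.2·0.6438 + 0.75·0.3562) ≈ 0.3252
After 'pass': P(line X) = 0.8·0.3252 / (0.8·0.3252 + 0.25·0.6748) ≈ 0.6066
After 'flag': P(line X) = 0.2·0.6066 / (0.2·0.6066 + 0.75·0.3934) ≈ 0.2914

0.291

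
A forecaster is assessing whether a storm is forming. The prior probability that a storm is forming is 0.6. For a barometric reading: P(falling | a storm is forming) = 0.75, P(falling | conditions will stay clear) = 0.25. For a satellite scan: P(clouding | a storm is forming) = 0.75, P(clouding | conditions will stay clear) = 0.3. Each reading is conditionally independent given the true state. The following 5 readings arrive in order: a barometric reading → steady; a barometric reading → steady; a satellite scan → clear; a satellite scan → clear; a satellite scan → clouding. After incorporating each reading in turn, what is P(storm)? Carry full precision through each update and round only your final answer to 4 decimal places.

After a barometric reading='steady': P(storm) = 0.25·0.6000 / (0.25·0.6000 + 0.75·0.4000) ≈ 0.3333
After a barometric reading='steady': P(storm) = 0.25·0.3333 / (0.25·0.3333 + 0.75·0.6667) ≈ 0.1429
After a satellite scan='clear': P(storm) = 0.25·0.1429 / (0.25·0.1429 + 0.7·0.8571) ≈ 0.0562
After a satellite scan='clear': P(storm) = 0.25·0.0562 / (0.25·0.0562 + 0.7·0.9438) ≈ 0.0208
After a satellite scan='clouding': P(storm) = 0.75·0.0208 / (0.75·0.0208 + 0.3·0.9792) ≈ 0.0505

0.0505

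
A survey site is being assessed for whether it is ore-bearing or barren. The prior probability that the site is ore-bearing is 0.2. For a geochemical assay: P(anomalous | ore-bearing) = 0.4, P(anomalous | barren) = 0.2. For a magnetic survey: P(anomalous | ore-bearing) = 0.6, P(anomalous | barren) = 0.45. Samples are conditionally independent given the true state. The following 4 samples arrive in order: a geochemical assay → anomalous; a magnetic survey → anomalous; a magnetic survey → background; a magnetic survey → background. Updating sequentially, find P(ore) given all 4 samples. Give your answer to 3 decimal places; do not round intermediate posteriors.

0.261

After a geochemical assay='anomalous': P(ore) = 0.4·0.2000 / (0.4·0.2000 + 0.2·0.8000) ≈ 0.3333
After a magnetic survey='anomalous': P(ore) = 0.6·0.3333 / (0.6·0.3333 + 0.45·0.6667) ≈ 0.4000
After a magnetic survey='background': P(ore) = 0.4·0.4000 / (0.4·0.4000 + 0.55·0.6000) ≈ 0.3265
After a magnetic survey='background': P(ore) = 0.4·0.3265 / (0.4·0.3265 + 0.55·0.6735) ≈ 0.2607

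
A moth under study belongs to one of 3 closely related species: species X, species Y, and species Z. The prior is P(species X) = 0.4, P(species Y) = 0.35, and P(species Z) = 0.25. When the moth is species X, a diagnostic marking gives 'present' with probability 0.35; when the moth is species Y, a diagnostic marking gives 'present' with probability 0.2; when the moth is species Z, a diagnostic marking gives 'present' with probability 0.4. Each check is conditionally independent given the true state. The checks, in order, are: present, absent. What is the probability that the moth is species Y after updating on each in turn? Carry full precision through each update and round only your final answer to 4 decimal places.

Each posterior becomes the prior for the next update.
After 'present': normaliser = 0.35·0.4000 + 0.2·0.3500 + 0.4·0.2500; P(species X) ≈ 0.4516, P(species Y) ≈ 0.2258, P(species Z) ≈ 0.3226
After 'absent': normaliser = 0.65·0.4516 + 0.8·0.2258 + 0.6·0.3226; P(species X) ≈ 0.4396, P(species Y) ≈ 0.2705, P(species Z) ≈ 0.2899

0.2705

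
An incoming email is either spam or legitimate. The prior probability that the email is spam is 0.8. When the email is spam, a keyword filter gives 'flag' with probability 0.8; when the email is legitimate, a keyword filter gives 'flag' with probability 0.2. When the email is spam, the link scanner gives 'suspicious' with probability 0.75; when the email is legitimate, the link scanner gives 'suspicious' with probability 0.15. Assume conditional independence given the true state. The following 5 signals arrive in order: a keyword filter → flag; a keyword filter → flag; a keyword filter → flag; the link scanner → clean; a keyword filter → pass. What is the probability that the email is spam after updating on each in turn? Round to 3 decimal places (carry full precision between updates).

After a keyword filter='flag': P(spam) = 0.8·0.8000 / (0.8·0.8000 + 0.2·0.2000) ≈ 0.9412
After a keyword filter='flag': P(spam) = 0.8·0.9412 / (0.8·0.9412 + 0.2·0.0588) ≈ 0.9846
After a keyword filter='flag': P(spam) = 0.8·0.9846 / (0.8·0.9846 + 0.2·0.0154) ≈ 0.9961
After the link scanner='clean': P(spam) = 0.25·0.9961 / (0.25·0.9961 + 0.85·0.0039) ≈ 0.9869
After a keyword filter='pass': P(spam) = 0.2·0.9869 / (0.2·0.9869 + 0.8·0.0131) ≈ 0.9496

0.950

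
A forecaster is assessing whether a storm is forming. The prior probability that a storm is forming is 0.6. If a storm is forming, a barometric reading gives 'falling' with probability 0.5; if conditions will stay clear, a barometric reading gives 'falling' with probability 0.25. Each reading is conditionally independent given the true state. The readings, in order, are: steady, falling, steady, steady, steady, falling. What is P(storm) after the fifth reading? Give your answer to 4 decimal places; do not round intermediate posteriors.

0.3721

Apply Bayes' rule sequentially, carrying P(storm) forward.
After 'steady': P(storm) = 0.5·0.6000 / (0.5·0.6000 + 0.75·0.4000) ≈ 0.5000
After 'falling': P(storm) = 0.5·0.5000 / (0.5·0.5000 + 0.25·0.5000) ≈ 0.6667
After 'steady': P(storm) = 0.5·0.6667 / (0.5·0.6667 + 0.75·0.3333) ≈ 0.5714
After 'steady': P(storm) = 0.5·0.5714 / (0.5·0.5714 + 0.75·0.4286) ≈ 0.4706
After 'steady': P(storm) = 0.5·0.4706 / (0.5·0.4706 + 0.75·0.5294) ≈ 0.3721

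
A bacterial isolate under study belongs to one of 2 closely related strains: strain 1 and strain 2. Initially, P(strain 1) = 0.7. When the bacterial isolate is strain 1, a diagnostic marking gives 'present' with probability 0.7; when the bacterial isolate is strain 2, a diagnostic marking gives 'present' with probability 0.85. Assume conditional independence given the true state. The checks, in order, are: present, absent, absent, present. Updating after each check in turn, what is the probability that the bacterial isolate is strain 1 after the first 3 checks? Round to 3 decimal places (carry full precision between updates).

After 'present': P(strain 1) = 0.7·0.7000 / (0.7·0.7000 + 0.85·0.3000) ≈ 0.6577
After 'absent': P(strain 1) = 0.3·0.6577 / (0.3·0.6577 + 0.15·0.3423) ≈ 0.7935
After 'absent': P(strain 1) = 0.3·0.7935 / (0.3·0.7935 + 0.15·0.2065) ≈ 0.8849

0.885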